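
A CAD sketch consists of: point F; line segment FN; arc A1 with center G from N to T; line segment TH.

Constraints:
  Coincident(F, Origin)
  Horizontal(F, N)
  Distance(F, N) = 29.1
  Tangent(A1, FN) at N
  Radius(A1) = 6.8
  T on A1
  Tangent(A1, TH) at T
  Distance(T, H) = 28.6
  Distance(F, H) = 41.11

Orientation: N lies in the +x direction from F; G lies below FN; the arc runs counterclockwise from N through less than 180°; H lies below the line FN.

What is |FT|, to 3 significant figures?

23.3

Checks: F.y = 0.00, N.y = 0.00 ✓; ∠(GN, NF) = 90.00° ✓; |GT| = 6.800 ✓; ∠(GT, TH) = 90.00° ✓; |TH| = 28.60 ✓; |FH| = 41.11 ✓.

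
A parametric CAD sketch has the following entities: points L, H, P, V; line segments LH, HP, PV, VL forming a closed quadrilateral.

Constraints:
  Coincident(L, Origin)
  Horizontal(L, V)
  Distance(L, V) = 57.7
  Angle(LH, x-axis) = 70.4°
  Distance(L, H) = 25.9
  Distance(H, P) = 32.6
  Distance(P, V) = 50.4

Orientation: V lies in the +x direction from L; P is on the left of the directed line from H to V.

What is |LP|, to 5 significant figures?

56.255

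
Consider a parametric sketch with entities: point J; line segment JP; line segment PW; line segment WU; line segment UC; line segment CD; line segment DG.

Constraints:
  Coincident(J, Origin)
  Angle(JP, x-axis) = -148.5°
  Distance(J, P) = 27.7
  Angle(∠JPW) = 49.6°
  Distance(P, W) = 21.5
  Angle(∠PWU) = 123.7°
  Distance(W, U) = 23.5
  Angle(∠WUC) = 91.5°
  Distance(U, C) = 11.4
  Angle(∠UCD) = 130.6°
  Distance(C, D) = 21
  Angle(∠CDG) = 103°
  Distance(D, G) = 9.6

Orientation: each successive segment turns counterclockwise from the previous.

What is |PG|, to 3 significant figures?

12.5

∠UCD = 130.6° gives CD at 176° from the x-axis; with |CD| = 21.0, D = (-12.5, 3.95). ∠CDG = 103.0° gives DG at -107° from the x-axis; with |DG| = 9.6, G = (-15.3, -5.24). Then |PG| = |G − P| = 12.5.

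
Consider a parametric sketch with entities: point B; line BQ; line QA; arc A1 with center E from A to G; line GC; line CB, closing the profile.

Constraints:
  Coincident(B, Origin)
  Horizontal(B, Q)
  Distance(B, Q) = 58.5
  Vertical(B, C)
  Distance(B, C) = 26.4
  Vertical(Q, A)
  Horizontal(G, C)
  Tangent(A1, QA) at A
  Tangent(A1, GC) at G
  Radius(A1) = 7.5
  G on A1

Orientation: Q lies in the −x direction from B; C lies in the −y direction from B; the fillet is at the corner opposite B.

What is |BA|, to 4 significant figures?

61.48

The virtual corner opposite B is at (-58.50, -26.40). A1 meets QA tangentially, so EA is at right angles to QA and A1 meets GC tangentially, so EG is at right angles to GC, with radius 7.5, so the center E sits 7.5 in from both sides at E = (-51.00, -18.90). That places the tangent points at A = (-58.50, -18.90) on QA and G = (-51.00, -26.40) on GC. Then |BA| = |A − B| = 61.48.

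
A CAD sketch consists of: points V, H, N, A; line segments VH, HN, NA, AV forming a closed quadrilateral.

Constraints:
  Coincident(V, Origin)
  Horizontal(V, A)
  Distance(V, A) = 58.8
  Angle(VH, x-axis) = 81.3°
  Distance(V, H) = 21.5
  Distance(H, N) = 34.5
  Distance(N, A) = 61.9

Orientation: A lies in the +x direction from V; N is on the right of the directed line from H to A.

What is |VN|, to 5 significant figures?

13.001

V is at the origin; VA is horizontal with |VA| = 58.8 and A in +x, so A = (58.8, 0). VH runs at 81.3° with |VH| = 21.5, so H = (3.2521, 21.253). N is determined by |HN| = 34.5 and |NA| = 61.9 together: it lies at the intersection of circle(H, 34.5) and circle(A, 61.9). With |HA| = 59.475, the foot of the radical line on HA is 7.5316 from H and the perpendicular offset is √(34.5² − 7.5316²) = 33.668. Taking the right-of-HA solution: N = (-1.7444, -12.884).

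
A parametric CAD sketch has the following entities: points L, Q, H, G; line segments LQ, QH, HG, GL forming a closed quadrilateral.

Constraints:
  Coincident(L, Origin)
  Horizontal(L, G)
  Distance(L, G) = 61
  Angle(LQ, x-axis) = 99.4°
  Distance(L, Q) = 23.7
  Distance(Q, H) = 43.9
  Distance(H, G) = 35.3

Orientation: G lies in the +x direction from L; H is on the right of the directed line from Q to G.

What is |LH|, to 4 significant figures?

27.88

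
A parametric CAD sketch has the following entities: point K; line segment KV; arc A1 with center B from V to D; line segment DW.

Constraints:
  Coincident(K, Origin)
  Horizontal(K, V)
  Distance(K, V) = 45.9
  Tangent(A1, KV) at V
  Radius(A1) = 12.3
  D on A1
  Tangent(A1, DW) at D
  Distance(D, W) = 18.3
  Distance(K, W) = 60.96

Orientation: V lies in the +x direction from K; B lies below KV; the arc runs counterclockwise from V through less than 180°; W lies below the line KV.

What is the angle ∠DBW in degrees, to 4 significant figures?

56.09°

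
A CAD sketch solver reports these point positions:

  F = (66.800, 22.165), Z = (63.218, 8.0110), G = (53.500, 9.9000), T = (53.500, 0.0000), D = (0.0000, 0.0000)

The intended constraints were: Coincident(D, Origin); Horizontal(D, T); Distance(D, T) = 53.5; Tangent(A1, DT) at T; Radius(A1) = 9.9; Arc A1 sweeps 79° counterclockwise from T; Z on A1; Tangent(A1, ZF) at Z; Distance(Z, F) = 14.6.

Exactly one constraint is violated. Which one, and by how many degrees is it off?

Tangent(A1, ZF) at Z — off by 3.20°.

D = (0.00, 0.00) ✓; D.y = 0.00, T.y = 0.00 ✓; |DT| = 53.50 ✓; ∠(GT, TD) = 90.00° ✓; |GT| = 9.900 ✓; bearing(G→Z) − bearing(G→T) = 79.00° ✓; |GZ| = 9.900 ✓; ∠(GZ, ZF) = 93.20° ✗; |ZF| = 14.60 ✓.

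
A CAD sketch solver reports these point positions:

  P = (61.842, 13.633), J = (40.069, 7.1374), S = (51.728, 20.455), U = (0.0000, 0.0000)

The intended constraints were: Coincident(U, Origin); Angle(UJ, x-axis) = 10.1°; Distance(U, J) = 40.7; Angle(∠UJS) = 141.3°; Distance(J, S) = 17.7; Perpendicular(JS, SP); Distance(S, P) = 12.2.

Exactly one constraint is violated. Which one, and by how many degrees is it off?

Perpendicular(JS, SP) — off by 7.20°.

U = (0.00, 0.00) ✓; UJ at 10.10° ✓; |UJ| = 40.70 ✓; ∠UJS = 141.3° ✓; |JS| = 17.70 ✓; ∠(JS, SP) = 82.80° ✗; |SP| = 12.20 ✓.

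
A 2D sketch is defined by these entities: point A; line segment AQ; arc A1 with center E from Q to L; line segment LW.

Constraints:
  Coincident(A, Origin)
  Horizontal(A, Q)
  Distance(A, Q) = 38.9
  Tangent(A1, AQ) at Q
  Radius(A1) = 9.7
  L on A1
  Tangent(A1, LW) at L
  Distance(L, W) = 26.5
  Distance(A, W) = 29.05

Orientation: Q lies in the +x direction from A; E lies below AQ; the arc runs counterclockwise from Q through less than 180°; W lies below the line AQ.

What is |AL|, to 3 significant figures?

31.4

A is at the origin; AQ is horizontal with |AQ| = 38.9 and Q on the +x side, so Q = (38.9, 0.00). A1 meets AQ tangentially, so EQ is at right angles to AQ, so E = Q + (0, -9.7) = (38.9, -9.70). Since EL ⟂ LW (tangency), |EW| = √(9.7² + 26.5²) = 28.2 regardless of where L sits on A1. So W lies on both circle(A, 29.05) and circle(E, 28.2); the below-AQ intersection is W = (15.1, -24.8). L is the foot of the tangent from W: L = (31.2, -3.80).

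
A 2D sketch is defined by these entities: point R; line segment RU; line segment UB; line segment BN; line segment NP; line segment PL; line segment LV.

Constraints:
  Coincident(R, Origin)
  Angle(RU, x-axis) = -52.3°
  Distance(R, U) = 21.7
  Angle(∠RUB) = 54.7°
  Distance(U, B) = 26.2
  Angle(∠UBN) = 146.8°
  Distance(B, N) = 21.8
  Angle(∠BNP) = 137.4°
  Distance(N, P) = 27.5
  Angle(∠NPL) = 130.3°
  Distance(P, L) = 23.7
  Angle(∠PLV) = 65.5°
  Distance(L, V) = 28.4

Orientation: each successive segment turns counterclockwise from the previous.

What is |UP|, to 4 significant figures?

64.11

∠UBN = 146.8° gives BN at 106.2° from the x-axis; with |BN| = 21.8, N = (14.85, 28.82). ∠BNP = 137.4° gives NP at 148.8° from the x-axis; with |NP| = 27.5, P = (-8.674, 43.07). Then |UP| = |P − U| = 64.11.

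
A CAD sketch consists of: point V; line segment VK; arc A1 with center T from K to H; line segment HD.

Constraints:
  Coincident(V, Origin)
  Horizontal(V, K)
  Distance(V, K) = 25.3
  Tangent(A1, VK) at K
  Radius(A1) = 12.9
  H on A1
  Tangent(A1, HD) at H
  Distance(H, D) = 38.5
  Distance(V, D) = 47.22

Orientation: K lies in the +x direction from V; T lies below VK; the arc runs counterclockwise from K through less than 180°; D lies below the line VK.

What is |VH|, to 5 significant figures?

16.086

V is at the origin; VK is horizontal with |VK| = 25.3 and K on the +x side, so K = (25.300, 0.0000). Tangency of A1 to VK means the radius TK is perpendicular to VK, so T = K + (0, -12.9) = (25.300, -12.900). Since TH ⟂ HD (tangency), |TD| = √(12.9² + 38.5²) = 40.604 regardless of where H sits on A1. So D lies on both circle(V, 47.22) and circle(T, 40.604); the below-VK intersection is D = (3.4085, -47.097). H is the foot of the tangent from D: H = (12.789, -9.7570).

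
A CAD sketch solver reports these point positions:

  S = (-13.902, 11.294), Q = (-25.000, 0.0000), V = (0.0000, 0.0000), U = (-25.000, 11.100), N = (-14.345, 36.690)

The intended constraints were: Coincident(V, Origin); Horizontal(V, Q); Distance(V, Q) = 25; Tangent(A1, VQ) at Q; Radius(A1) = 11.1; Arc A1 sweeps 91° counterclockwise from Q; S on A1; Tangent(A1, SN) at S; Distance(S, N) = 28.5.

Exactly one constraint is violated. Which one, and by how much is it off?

Distance(S, N) = 28.5 — off by 3.10.

V = (0.00, 0.00) ✓; V.y = 0.00, Q.y = 0.00 ✓; |VQ| = 25.00 ✓; ∠(UQ, QV) = 90.00° ✓; |UQ| = 11.10 ✓; bearing(U→S) − bearing(U→Q) = 91.00° ✓; |US| = 11.10 ✓; ∠(US, SN) = 90.00° ✓; |SN| = 25.40 ✗.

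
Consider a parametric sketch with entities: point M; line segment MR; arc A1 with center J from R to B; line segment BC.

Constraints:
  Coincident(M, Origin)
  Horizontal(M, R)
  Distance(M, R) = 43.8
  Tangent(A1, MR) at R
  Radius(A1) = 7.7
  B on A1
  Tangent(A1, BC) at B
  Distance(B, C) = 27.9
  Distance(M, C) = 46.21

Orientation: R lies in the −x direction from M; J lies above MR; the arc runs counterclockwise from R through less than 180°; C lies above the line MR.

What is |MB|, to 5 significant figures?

36.772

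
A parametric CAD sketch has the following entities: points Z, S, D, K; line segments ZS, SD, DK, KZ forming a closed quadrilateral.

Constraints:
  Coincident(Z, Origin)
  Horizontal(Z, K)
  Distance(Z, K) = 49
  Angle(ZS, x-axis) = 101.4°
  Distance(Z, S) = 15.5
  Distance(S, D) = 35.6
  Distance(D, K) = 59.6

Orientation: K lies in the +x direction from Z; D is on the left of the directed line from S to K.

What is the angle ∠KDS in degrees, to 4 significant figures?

63.73°

Z is at the origin; ZK is horizontal with |ZK| = 49.0 and K in +x, so K = (49.0, 0). ZS runs at 101.4° with |ZS| = 15.5, so S = (-3.064, 15.19). D is determined by |SD| = 35.6 and |DK| = 59.6 together: it lies at the intersection of circle(S, 35.6) and circle(K, 59.6). With |SK| = 54.24, the foot of the radical line on SK is 6.054 from S and the perpendicular offset is √(35.6² − 6.054²) = 35.08. Taking the left-of-SK solution: D = (12.58, 47.17).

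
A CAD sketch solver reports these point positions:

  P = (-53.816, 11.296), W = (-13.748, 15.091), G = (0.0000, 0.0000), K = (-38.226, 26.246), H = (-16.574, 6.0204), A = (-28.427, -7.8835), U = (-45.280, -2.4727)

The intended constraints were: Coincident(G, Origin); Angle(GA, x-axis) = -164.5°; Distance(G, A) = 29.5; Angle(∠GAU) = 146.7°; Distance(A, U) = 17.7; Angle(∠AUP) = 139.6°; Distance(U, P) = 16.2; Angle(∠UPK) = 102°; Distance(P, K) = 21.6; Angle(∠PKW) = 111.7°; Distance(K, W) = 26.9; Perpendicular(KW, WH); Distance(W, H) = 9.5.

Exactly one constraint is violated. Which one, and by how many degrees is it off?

Perpendicular(KW, WH) — off by 7.19°.

G = (0.00, 0.00) ✓; GA at -164.5° ✓; |GA| = 29.50 ✓; ∠GAU = 146.7° ✓; |AU| = 17.70 ✓; ∠AUP = 139.6° ✓; |UP| = 16.20 ✓; ∠UPK = 102.0° ✓; |PK| = 21.60 ✓; ∠PKW = 111.7° ✓; |KW| = 26.90 ✓; ∠(KW, WH) = 82.81° ✗; |WH| = 9.501 ✓.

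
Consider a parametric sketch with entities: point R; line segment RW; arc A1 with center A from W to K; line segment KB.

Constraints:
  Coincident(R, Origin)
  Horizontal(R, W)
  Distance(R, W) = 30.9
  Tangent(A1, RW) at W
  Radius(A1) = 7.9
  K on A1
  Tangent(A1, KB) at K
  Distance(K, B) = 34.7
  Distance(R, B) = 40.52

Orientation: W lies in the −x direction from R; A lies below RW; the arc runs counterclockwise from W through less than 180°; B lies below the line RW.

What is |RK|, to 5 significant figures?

38.978

Checks: |AK| = 7.900 ✓; ∠(AK, KB) = 90.00° ✓; |KB| = 34.70 ✓; |RB| = 40.52 ✓.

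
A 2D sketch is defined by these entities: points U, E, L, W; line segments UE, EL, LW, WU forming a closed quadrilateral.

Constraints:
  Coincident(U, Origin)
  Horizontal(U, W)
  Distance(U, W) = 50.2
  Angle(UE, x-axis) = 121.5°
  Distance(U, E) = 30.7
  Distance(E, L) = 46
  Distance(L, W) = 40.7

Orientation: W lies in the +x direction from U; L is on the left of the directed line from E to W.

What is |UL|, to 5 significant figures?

45.409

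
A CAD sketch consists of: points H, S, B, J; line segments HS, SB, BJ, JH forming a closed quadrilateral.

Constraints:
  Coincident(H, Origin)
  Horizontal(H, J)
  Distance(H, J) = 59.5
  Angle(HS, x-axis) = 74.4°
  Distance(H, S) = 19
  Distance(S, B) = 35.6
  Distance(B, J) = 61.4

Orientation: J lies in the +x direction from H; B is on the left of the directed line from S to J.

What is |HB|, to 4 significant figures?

54.22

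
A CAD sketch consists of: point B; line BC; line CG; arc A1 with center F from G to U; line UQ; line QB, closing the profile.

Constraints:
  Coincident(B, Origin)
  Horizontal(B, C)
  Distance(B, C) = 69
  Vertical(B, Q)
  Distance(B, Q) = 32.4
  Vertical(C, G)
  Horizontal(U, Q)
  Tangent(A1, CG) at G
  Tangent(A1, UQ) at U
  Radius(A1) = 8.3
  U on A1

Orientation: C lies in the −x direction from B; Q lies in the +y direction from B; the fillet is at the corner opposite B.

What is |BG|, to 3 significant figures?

73.1

The virtual corner opposite B is at (-69.0, 32.4). The tangent condition forces FG to be normal to CG and tangency of A1 to UQ means the radius FU is perpendicular to UQ, with radius 8.3, so the center F sits 8.3 in from both sides at F = (-60.7, 24.1). That places the tangent points at G = (-69.0, 24.1) on CG and U = (-60.7, 32.4) on UQ. Then |BG| = |G − B| = 73.1.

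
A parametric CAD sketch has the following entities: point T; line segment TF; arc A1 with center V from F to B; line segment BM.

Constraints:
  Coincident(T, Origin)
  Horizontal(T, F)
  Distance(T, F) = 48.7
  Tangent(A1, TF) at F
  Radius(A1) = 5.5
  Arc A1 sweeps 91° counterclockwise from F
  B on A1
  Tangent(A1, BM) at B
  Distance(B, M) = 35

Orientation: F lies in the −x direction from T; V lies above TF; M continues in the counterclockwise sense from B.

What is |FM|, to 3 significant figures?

40.9

On A1, F sits at bearing -90° from V; a 91° counterclockwise sweep puts B at bearing 1°, so B = V + 5.5·(cos 1°, sin 1°) = (-43.2, 5.60). The tangent condition forces VB to be normal to BM, so BM runs along (−sin 1°, cos 1°); with |BM| = 35.0, M = (-43.8, 40.6). Then |FM| = |M − F| = 40.9.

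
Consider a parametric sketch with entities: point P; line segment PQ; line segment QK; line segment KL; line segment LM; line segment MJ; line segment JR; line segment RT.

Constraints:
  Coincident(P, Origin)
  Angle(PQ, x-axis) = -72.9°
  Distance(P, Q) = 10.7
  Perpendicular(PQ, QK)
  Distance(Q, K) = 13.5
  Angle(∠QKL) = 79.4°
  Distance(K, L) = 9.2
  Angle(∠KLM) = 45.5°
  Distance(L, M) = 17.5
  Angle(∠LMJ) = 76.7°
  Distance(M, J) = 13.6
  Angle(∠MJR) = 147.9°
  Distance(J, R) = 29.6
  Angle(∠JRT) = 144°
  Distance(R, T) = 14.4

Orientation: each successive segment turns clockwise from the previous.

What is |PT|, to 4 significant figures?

53.71

P is at the origin; PQ runs at -72.9° with length 10.7, so Q = (3.146, -10.23). The perpendicularity gives QK at right angles to PQ, so QK runs at -162.9°; with |QK| = 13.5, K = (-9.757, -14.20). ∠QKL = 79.4° gives KL at 96.50° from the x-axis; with |KL| = 9.2, L = (-10.80, -5.056). ∠KLM = 45.5° gives LM at -38.00° from the x-axis; with |LM| = 17.5, M = (2.992, -15.83). ∠LMJ = 76.7° gives MJ at -141.3° from the x-axis; with |MJ| = 13.6, J = (-7.622, -24.33). ∠MJR = 147.9° gives JR at -173.4° from the x-axis; with |JR| = 29.6, R = (-37.03, -27.74). ∠JRT = 144.0° gives RT at 150.6° from the x-axis; with |RT| = 14.4, T = (-49.57, -20.67). Then |PT| = |T − P| = 53.71.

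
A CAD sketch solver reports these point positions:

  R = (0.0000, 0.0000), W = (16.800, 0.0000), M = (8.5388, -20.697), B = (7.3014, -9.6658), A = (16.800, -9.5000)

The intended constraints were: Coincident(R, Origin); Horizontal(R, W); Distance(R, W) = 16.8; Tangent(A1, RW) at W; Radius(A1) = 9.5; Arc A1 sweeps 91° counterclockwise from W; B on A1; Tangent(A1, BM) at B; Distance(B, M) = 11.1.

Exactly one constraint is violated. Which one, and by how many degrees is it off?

Tangent(A1, BM) at B — off by 5.40°.

R = (0.00, 0.00) ✓; R.y = 0.00, W.y = 0.00 ✓; |RW| = 16.80 ✓; ∠(AW, WR) = 90.00° ✓; |AW| = 9.500 ✓; bearing(A→B) − bearing(A→W) = 91.00° ✓; |AB| = 9.500 ✓; ∠(AB, BM) = 84.60° ✗; |BM| = 11.10 ✓.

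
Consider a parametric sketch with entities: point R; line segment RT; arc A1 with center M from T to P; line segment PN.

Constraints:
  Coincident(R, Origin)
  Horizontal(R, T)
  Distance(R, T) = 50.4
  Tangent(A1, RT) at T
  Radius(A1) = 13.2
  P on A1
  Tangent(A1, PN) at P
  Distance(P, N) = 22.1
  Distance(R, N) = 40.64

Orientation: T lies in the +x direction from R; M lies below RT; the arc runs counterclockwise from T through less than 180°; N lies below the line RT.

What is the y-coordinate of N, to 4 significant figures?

-28.07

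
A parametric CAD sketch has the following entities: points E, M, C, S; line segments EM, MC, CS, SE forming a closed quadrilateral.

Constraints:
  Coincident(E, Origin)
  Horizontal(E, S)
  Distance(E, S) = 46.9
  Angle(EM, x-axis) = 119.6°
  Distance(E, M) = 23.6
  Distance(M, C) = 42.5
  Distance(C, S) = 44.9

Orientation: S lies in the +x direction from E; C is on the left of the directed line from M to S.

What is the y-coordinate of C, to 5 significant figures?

39.842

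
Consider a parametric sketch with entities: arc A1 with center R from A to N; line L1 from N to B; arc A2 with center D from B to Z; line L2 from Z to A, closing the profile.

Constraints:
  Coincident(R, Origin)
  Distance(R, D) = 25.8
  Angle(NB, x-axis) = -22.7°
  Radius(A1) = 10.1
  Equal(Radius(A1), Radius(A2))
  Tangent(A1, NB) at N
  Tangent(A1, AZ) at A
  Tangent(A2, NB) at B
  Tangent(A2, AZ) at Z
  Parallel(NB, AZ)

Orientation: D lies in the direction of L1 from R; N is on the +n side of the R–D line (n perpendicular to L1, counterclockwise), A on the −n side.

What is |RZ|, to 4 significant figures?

27.71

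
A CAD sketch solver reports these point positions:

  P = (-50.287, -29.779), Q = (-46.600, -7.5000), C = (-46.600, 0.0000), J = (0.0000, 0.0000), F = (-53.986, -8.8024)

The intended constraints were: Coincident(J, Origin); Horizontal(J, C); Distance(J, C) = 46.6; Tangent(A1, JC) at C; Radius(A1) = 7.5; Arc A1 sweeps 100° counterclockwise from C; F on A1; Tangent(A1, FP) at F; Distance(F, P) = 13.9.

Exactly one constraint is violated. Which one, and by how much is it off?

Distance(F, P) = 13.9 — off by 7.40.

J = (0.00, 0.00) ✓; J.y = 0.00, C.y = 0.00 ✓; |JC| = 46.60 ✓; ∠(QC, CJ) = 90.00° ✓; |QC| = 7.500 ✓; bearing(Q→F) − bearing(Q→C) = 100.0° ✓; |QF| = 7.500 ✓; ∠(QF, FP) = 90.00° ✓; |FP| = 21.30 ✗.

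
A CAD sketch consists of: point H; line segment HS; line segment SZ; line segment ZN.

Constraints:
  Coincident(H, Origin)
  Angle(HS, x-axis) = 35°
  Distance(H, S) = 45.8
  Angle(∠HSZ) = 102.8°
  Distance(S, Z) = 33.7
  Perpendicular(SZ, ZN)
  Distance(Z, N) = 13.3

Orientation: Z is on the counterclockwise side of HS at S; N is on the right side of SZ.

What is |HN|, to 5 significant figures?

72.678

∠HSZ = 102.8°, so SZ runs at 35.0° + (180° − 102.8°) = 112.20° from the x-axis; with |SZ| = 33.7, Z = S + 33.7·(cos 112.20°, sin 112.20°) = (24.784, 57.472). The perpendicularity gives ZN at right angles to SZ; with |ZN| = 13.3 on the right of SZ, N = Z + 13.3·(0.92587, 0.37784) = (37.098, 62.497). Then |HN| = |N − H| = 72.678.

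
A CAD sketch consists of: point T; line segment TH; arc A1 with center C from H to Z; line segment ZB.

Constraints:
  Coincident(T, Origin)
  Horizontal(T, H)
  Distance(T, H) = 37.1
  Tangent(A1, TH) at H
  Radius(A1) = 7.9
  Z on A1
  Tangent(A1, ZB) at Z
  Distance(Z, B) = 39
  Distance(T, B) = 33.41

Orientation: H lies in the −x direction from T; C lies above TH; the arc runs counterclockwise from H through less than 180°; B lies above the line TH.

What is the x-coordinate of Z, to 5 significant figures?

-31.024

Checks: |CZ| = 7.900 ✓; ∠(CZ, ZB) = 90.00° ✓; |ZB| = 39.00 ✓; |TB| = 33.41 ✓.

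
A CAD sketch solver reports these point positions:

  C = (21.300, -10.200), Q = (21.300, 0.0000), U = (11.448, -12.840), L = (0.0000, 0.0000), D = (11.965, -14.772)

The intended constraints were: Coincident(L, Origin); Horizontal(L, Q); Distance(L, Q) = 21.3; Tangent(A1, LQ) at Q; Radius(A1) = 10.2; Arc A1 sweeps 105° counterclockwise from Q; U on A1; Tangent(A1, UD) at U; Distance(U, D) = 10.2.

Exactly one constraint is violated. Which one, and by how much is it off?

Distance(U, D) = 10.2 — off by 8.20.

L = (0.00, 0.00) ✓; L.y = 0.00, Q.y = 0.00 ✓; |LQ| = 21.30 ✓; ∠(CQ, QL) = 90.00° ✓; |CQ| = 10.20 ✓; bearing(C→U) − bearing(C→Q) = 105.0° ✓; |CU| = 10.20 ✓; ∠(CU, UD) = 90.02° ✓; |UD| = 2.000 ✗.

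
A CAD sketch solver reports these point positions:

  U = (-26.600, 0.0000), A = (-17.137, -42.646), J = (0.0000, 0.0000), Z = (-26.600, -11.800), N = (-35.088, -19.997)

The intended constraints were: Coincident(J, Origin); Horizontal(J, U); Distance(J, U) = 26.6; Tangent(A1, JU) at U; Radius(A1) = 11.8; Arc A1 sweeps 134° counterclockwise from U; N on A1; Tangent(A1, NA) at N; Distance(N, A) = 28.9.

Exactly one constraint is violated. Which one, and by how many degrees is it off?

Tangent(A1, NA) at N — off by 5.60°.

J = (0.00, 0.00) ✓; J.y = 0.00, U.y = 0.00 ✓; |JU| = 26.60 ✓; ∠(ZU, UJ) = 90.00° ✓; |ZU| = 11.80 ✓; bearing(Z→N) − bearing(Z→U) = 134.0° ✓; |ZN| = 11.80 ✓; ∠(ZN, NA) = 95.60° ✗; |NA| = 28.90 ✓.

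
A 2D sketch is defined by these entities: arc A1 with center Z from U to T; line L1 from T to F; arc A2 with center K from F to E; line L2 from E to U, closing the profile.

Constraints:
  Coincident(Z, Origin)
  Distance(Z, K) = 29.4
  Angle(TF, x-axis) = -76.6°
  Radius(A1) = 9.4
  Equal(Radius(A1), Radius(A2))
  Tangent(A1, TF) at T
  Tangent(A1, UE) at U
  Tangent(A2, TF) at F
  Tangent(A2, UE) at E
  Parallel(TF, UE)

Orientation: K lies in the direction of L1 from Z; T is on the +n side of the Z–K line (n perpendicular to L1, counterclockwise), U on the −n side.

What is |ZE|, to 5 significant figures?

30.866

The slot axis is L1's direction at -76.6°, so u = (cos -76.6°, sin -76.6°) = (0.23175, -0.97278) and n = (−sin -76.6°, cos -76.6°) = (0.97278, 0.23175). Z is at the origin and K lies 29.4 along u from Z, so K = 29.4·u = (6.8134, -28.600). Tangency of A1 to both parallel lines with radius 9.4 puts T and U at Z ± 9.4·n: T = (9.1441, 2.1784), U = (-9.1441, -2.1784). Equal radii place F and E the same way about K: F = K + 9.4·n = (15.957, -26.421), E = K − 9.4·n = (-2.3307, -30.778). Then |ZE| = |E − Z| = 30.866.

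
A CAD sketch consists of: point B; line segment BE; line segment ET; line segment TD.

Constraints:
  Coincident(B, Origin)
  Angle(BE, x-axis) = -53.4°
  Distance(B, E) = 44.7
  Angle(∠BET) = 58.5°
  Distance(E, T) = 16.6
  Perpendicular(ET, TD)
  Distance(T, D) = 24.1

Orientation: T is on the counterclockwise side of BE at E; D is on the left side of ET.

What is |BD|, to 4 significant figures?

15.56

∠BET = 58.5°, so ET runs at -53.4° + (180° − 58.5°) = 68.10° from the x-axis; with |ET| = 16.6, T = E + 16.6·(cos 68.10°, sin 68.10°) = (32.84, -20.48). ET is perpendicular to TD; with |TD| = 24.1 on the left of ET, D = T + 24.1·(-0.9278, 0.3730) = (10.48, -11.49). Then |BD| = |D − B| = 15.56.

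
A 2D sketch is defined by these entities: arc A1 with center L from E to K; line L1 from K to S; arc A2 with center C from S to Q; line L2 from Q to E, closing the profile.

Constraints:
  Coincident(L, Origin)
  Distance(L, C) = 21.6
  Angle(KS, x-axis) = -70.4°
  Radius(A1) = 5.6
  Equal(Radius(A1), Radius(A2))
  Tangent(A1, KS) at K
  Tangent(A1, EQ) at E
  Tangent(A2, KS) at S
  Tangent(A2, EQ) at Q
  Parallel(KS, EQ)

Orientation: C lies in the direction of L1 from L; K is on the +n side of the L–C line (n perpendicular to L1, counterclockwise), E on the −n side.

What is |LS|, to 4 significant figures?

22.31

The slot axis is L1's direction at -70.4°, so u = (cos -70.4°, sin -70.4°) = (0.3355, -0.9421) and n = (−sin -70.4°, cos -70.4°) = (0.9421, 0.3355). L is at the origin and C lies 21.6 along u from L, so C = 21.6·u = (7.246, -20.35). Tangency of A1 to both parallel lines with radius 5.6 puts K and E at L ± 5.6·n: K = (5.276, 1.879), E = (-5.276, -1.879). Equal radii place S and Q the same way about C: S = C + 5.6·n = (12.52, -18.47), Q = C − 5.6·n = (1.970, -22.23). Then |LS| = |S − L| = 22.31.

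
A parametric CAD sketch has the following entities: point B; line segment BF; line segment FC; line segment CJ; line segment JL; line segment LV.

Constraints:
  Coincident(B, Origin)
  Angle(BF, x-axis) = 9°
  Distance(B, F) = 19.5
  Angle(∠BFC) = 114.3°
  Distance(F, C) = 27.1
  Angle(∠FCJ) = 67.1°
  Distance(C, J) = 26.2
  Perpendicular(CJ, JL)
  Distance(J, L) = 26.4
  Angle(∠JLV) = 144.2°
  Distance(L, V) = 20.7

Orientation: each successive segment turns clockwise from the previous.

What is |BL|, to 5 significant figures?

3.9575

∠FCJ = 67.1° gives CJ at -169.60° from the x-axis; with |CJ| = 26.2, J = (8.3689, -24.330). CJ ⟂ JL, so JL runs at 100.40°; with |JL| = 26.4, L = (3.6032, 1.6368). Then |BL| = |L − B| = 3.9575.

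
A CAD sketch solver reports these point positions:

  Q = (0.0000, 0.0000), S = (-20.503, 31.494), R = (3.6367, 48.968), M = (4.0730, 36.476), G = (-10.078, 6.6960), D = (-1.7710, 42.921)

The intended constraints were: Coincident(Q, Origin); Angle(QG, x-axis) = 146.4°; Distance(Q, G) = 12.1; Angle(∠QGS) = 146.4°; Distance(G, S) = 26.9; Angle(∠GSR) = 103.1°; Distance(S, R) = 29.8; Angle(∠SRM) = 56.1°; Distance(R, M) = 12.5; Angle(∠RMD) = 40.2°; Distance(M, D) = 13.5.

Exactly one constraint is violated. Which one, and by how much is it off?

Distance(M, D) = 13.5 — off by 4.80.

Q = (0.00, 0.00) ✓; QG at 146.4° ✓; |QG| = 12.10 ✓; ∠QGS = 146.4° ✓; |GS| = 26.90 ✓; ∠GSR = 103.1° ✓; |SR| = 29.80 ✓; ∠SRM = 56.10° ✓; |RM| = 12.50 ✓; ∠RMD = 40.20° ✓; |MD| = 8.700 ✗.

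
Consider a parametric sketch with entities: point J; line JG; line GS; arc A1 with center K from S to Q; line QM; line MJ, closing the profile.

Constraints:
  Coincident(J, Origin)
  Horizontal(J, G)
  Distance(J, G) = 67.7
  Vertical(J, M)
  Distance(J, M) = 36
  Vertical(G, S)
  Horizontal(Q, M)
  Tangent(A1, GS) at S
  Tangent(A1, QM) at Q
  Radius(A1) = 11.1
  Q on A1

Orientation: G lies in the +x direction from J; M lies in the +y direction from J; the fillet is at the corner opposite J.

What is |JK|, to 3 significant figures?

61.8

J is at the origin; J and G share the same y with |JG| = 67.7 and G on the +x side, so G = (67.7, 0.00). JM is vertical with |JM| = 36.0 and M on the +y side, so M = (0.00, 36.0). The virtual corner opposite J is at (67.7, 36.0). Tangency of A1 to GS means the radius KS is perpendicular to GS and the tangent condition forces KQ to be normal to QM, with radius 11.1, so the center K sits 11.1 in from both sides at K = (56.6, 24.9). Then |JK| = |K − J| = 61.8.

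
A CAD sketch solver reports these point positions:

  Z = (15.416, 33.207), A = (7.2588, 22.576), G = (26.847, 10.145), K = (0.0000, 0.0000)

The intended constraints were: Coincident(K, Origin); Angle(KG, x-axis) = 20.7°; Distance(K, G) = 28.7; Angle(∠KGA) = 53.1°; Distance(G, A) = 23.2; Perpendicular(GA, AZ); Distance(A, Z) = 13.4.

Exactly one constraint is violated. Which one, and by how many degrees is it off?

Perpendicular(GA, AZ) — off by 5.10°.

K = (0.00, 0.00) ✓; KG at 20.70° ✓; |KG| = 28.70 ✓; ∠KGA = 53.10° ✓; |GA| = 23.20 ✓; ∠(GA, AZ) = 95.10° ✗; |AZ| = 13.40 ✓.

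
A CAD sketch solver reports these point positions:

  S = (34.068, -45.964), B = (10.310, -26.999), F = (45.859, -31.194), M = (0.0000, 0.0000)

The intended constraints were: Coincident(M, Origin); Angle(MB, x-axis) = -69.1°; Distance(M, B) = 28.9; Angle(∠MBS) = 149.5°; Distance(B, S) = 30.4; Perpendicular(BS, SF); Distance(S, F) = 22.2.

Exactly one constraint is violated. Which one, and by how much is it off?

Distance(S, F) = 22.2 — off by 3.30.

M = (0.00, 0.00) ✓; MB at -69.10° ✓; |MB| = 28.90 ✓; ∠MBS = 149.5° ✓; |BS| = 30.40 ✓; ∠(BS, SF) = 90.00° ✓; |SF| = 18.90 ✗.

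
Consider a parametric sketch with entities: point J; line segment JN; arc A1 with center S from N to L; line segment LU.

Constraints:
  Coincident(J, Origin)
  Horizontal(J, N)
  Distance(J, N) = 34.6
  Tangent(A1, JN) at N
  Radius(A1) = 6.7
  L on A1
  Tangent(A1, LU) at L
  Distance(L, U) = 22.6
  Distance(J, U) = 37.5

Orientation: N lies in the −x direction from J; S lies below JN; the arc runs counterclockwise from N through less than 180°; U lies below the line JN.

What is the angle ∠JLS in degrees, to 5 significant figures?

25.453°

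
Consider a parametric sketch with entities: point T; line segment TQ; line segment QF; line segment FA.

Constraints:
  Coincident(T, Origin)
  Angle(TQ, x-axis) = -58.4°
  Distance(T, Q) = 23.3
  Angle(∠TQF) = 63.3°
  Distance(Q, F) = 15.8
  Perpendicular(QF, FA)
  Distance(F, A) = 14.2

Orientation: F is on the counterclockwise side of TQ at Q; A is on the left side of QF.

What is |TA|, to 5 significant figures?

8.4961

T is at the origin; TQ runs at -58.4° with length 23.3, so Q = 23.3·(cos -58.4°, sin -58.4°) = (12.209, -19.845). ∠TQF = 63.3°, so QF runs at -58.4° + (180° − 63.3°) = 58.300° from the x-axis; with |QF| = 15.8, F = Q + 15.8·(cos 58.300°, sin 58.300°) = (20.511, -6.4024). The perpendicularity gives FA at right angles to QF; with |FA| = 14.2 on the left of QF, A = F + 14.2·(-0.85081, 0.52547) = (8.4298, 1.0593). Then |TA| = |A − T| = 8.4961.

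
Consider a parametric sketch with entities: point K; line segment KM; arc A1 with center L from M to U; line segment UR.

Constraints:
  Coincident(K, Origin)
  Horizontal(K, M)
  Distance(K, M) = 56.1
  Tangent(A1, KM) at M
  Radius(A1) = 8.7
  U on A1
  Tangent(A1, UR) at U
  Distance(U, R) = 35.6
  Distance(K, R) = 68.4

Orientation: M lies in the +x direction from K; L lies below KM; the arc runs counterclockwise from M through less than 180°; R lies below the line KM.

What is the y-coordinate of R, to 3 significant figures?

-45.1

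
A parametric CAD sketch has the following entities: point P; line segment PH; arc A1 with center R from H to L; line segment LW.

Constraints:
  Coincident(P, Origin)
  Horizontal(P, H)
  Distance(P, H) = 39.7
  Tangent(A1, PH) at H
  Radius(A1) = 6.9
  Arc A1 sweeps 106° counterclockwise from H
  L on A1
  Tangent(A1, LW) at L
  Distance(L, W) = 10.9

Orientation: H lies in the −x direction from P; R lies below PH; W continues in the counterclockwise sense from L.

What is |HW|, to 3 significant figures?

19.6

P is at the origin; P and H share the same y with |PH| = 39.7 and H on the −x side, so H = (-39.7, 0.00). The tangent condition forces RH to be normal to PH, so R = H + (0, -6.9) = (-39.7, -6.90). On A1, H sits at bearing 90° from R; a 106° counterclockwise sweep puts L at bearing 196°, so L = R + 6.9·(cos 196°, sin 196°) = (-46.3, -8.80). The tangent condition forces RL to be normal to LW, so LW runs along (−sin 196°, cos 196°); with |LW| = 10.9, W = (-43.3, -19.3). Then |HW| = |W − H| = 19.6.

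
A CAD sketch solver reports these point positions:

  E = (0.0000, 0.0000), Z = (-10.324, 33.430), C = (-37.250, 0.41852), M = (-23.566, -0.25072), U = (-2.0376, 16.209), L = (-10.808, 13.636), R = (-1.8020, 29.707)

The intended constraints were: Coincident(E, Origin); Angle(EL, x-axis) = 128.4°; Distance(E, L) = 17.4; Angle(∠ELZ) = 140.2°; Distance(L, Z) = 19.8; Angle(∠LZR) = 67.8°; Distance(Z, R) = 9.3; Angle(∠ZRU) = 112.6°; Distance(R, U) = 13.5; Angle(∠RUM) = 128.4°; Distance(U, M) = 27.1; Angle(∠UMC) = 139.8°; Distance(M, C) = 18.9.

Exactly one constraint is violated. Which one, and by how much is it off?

Distance(M, C) = 18.9 — off by 5.20.

E = (0.00, 0.00) ✓; EL at 128.4° ✓; |EL| = 17.40 ✓; ∠ELZ = 140.2° ✓; |LZ| = 19.80 ✓; ∠LZR = 67.80° ✓; |ZR| = 9.300 ✓; ∠ZRU = 112.6° ✓; |RU| = 13.50 ✓; ∠RUM = 128.4° ✓; |UM| = 27.10 ✓; ∠UMC = 139.8° ✓; |MC| = 13.70 ✗.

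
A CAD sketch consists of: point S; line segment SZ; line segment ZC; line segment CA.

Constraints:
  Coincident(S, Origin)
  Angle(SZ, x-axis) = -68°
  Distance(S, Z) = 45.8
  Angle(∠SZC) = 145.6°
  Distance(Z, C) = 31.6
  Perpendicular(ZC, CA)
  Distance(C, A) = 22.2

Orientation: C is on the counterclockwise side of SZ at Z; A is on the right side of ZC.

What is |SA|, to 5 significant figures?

84.417

S is at the origin; SZ runs at -68.0° with length 45.8, so Z = 45.8·(cos -68.0°, sin -68.0°) = (17.157, -42.465). ∠SZC = 145.6°, so ZC runs at -68.0° + (180° − 145.6°) = -33.600° from the x-axis; with |ZC| = 31.6, C = Z + 31.6·(cos -33.600°, sin -33.600°) = (43.477, -59.952). ZC ⟂ CA; with |CA| = 22.2 on the right of ZC, A = C + 22.2·(-0.55339, -0.83292) = (31.192, -78.443). Then |SA| = |A − S| = 84.417.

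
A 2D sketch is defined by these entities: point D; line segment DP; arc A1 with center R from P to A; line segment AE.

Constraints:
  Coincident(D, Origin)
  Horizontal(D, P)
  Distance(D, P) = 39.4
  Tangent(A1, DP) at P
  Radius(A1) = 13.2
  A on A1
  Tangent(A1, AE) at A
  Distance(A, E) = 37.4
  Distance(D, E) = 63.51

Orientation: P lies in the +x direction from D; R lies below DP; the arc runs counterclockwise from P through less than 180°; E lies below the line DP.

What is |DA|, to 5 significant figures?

31.204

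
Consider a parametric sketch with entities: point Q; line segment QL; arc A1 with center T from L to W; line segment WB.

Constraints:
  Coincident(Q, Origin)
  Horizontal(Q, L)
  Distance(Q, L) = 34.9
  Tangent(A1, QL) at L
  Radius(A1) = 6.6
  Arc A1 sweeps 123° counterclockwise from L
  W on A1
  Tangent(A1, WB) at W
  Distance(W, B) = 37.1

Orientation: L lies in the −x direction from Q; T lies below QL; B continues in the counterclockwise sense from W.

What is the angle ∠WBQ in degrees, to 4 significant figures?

59.09°

Q is at the origin; QL is horizontal with |QL| = 34.9 and L on the −x side, so L = (-34.90, 0.000). Tangency of A1 to QL means the radius TL is perpendicular to QL, so T = L + (0, -6.6) = (-34.90, -6.600). On A1, L sits at bearing 90° from T; a 123° counterclockwise sweep puts W at bearing 213°, so W = T + 6.6·(cos 213°, sin 213°) = (-40.44, -10.19). Since A1 is tangent to WB there, TW ⟂ WB, so WB runs along (−sin 213°, cos 213°); with |WB| = 37.1, B = (-20.23, -41.31). Then cos ∠WBQ = BW·BQ / (|BW||BQ|), giving 59.09°.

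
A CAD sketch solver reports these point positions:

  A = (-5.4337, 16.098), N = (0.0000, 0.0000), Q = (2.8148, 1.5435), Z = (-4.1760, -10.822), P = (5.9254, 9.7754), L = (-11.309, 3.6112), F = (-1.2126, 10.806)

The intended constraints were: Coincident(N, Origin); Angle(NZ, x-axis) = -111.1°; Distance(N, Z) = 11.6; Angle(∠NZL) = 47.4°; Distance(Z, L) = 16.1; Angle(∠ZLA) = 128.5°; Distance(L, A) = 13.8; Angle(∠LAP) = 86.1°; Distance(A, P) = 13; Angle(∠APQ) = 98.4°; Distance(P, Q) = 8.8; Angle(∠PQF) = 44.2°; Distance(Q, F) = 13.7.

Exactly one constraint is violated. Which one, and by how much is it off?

Distance(Q, F) = 13.7 — off by 3.60.

N = (0.00, 0.00) ✓; NZ at -111.1° ✓; |NZ| = 11.60 ✓; ∠NZL = 47.40° ✓; |ZL| = 16.10 ✓; ∠ZLA = 128.5° ✓; |LA| = 13.80 ✓; ∠LAP = 86.10° ✓; |AP| = 13.00 ✓; ∠APQ = 98.40° ✓; |PQ| = 8.800 ✓; ∠PQF = 44.20° ✓; |QF| = 10.10 ✗.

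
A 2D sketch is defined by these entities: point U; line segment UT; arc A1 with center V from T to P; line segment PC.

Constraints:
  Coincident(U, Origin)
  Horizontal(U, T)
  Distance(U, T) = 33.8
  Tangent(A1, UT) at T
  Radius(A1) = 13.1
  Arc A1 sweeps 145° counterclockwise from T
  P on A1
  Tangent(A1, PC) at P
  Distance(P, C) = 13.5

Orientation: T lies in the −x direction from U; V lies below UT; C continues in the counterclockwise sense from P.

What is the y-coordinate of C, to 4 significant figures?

-31.57

U is at the origin; U and T share the same y with |UT| = 33.8 and T on the −x side, so T = (-33.80, 0.000). Tangency of A1 to UT means the radius VT is perpendicular to UT, so V = T + (0, -13.1) = (-33.80, -13.10). On A1, T sits at bearing 90° from V; a 145° counterclockwise sweep puts P at bearing 235°, so P = V + 13.1·(cos 235°, sin 235°) = (-41.31, -23.83). The tangent condition forces VP to be normal to PC, so PC runs along (−sin 235°, cos 235°); with |PC| = 13.5, C = (-30.26, -31.57). So C.y = -31.57.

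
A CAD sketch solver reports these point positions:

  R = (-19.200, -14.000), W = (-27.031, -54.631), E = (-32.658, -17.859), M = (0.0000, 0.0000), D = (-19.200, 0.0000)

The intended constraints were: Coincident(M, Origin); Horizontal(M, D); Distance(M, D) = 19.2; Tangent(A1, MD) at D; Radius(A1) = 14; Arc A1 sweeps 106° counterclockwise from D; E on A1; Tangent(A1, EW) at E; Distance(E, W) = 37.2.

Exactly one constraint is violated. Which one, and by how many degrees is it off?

Tangent(A1, EW) at E — off by 7.30°.

M = (0.00, 0.00) ✓; M.y = 0.00, D.y = 0.00 ✓; |MD| = 19.20 ✓; ∠(RD, DM) = 90.00° ✓; |RD| = 14.00 ✓; bearing(R→E) − bearing(R→D) = 106.0° ✓; |RE| = 14.00 ✓; ∠(RE, EW) = 97.30° ✗; |EW| = 37.20 ✓.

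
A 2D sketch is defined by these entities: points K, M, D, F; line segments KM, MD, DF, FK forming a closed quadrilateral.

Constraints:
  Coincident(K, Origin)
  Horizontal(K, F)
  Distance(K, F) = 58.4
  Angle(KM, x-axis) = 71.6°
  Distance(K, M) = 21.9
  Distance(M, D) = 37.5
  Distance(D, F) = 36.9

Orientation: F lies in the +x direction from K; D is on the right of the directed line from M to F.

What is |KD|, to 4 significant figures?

26.95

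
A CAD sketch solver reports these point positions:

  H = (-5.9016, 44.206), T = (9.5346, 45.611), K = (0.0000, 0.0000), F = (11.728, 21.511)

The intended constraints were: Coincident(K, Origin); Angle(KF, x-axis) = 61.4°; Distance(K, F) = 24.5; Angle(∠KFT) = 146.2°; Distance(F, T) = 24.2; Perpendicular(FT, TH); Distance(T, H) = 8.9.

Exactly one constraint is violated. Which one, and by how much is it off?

Distance(T, H) = 8.9 — off by 6.60.

K = (0.00, 0.00) ✓; KF at 61.40° ✓; |KF| = 24.50 ✓; ∠KFT = 146.2° ✓; |FT| = 24.20 ✓; ∠(FT, TH) = 90.00° ✓; |TH| = 15.50 ✗.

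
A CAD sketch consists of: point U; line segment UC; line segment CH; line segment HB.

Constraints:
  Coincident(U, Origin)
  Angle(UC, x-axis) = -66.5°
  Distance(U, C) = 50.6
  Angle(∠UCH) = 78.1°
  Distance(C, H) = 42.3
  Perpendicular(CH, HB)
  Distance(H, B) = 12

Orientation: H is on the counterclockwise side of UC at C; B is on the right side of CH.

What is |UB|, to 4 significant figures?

69.28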